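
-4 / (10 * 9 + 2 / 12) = -24 / 541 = -0.04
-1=-1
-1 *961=-961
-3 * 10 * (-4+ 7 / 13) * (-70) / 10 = -9450 / 13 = -726.92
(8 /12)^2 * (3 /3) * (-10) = -40 /9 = -4.44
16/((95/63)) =1008/95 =10.61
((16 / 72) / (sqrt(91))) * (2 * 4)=16 * sqrt(91) / 819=0.19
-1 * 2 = -2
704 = 704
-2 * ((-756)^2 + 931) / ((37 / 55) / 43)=-2707768910 / 37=-73182943.51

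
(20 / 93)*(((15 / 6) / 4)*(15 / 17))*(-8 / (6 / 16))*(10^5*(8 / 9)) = -3200000000 / 14229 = -224892.82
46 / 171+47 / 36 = 359 / 228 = 1.57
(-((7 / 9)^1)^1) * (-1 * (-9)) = -7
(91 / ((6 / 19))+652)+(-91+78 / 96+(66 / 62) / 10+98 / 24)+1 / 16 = 1059247 / 1240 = 854.23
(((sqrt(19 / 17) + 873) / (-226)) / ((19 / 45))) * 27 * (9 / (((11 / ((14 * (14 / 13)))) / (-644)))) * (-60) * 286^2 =-20677224987619200 / 2147 - 23685251990400 * sqrt(323) / 36499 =-9642414885154.25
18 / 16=9 / 8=1.12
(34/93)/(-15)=-34/1395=-0.02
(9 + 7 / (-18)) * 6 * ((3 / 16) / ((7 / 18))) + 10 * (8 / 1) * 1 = 5875 / 56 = 104.91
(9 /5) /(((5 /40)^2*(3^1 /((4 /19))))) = 768 /95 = 8.08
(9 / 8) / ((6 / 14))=21 / 8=2.62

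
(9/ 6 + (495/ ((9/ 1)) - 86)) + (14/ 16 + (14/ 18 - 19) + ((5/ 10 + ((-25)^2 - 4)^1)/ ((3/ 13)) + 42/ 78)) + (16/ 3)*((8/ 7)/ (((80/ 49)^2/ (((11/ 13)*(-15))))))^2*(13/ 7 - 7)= 1116172129/ 608400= 1834.60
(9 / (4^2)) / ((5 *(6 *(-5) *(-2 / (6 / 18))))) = 0.00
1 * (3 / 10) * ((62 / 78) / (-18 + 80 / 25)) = -31 / 1924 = -0.02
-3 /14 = -0.21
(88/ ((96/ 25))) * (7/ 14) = 275/ 24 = 11.46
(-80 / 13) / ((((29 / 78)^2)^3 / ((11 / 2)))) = -7622140331520 / 594823321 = -12814.12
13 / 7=1.86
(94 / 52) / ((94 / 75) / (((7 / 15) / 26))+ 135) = 0.01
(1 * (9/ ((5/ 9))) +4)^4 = 104060401/ 625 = 166496.64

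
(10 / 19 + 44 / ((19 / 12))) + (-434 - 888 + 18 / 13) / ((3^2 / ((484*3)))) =-157855946 / 741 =-213030.97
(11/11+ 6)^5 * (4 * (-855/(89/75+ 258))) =-615856500/2777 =-221770.44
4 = 4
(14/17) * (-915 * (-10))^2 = 1172115000/17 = 68947941.18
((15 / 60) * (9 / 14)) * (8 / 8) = 9 / 56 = 0.16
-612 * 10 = -6120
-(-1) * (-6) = -6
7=7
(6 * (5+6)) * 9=594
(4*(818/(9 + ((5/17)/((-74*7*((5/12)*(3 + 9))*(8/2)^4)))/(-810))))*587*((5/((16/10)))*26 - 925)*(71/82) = -105050276649198720000/673798487081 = -155907557.92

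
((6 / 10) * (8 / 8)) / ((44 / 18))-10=-1073 / 110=-9.75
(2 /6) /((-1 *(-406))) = 1 /1218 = 0.00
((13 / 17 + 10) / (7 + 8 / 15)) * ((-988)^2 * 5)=13397576400 / 1921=6974271.94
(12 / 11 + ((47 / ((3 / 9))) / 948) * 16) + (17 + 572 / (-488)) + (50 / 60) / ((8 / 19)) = 54139639 / 2544432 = 21.28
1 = 1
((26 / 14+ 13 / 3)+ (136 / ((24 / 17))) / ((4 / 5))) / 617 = 3545 / 17276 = 0.21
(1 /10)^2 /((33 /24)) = 2 /275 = 0.01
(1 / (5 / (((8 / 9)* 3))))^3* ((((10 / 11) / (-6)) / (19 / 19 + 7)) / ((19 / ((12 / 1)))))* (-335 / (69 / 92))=68608 / 84645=0.81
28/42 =2/3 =0.67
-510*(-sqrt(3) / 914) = 255*sqrt(3) / 457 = 0.97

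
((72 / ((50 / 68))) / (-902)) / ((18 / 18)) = -1224 / 11275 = -0.11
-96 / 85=-1.13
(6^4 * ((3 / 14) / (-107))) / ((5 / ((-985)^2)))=-377223480 / 749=-503636.15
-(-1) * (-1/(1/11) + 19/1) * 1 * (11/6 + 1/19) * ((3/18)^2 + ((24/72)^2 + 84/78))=122335/6669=18.34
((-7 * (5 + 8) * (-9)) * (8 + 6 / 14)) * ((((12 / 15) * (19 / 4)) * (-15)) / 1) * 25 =-9836775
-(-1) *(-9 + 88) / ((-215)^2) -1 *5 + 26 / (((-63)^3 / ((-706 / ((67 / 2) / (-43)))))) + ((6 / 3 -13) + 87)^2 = 4469073349555946 / 774414312525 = 5770.91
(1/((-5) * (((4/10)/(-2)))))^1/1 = 1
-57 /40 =-1.42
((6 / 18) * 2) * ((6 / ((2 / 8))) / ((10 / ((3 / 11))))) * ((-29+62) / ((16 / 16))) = 14.40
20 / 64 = 5 / 16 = 0.31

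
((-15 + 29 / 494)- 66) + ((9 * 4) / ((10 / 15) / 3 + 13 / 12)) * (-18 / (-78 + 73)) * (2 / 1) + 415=61828939 / 116090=532.59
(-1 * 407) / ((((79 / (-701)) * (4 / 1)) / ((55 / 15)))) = 3138377 / 948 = 3310.52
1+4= 5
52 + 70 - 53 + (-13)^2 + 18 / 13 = 3112 / 13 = 239.38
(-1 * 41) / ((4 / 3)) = -123 / 4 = -30.75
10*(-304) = -3040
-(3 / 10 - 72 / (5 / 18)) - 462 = -2031 / 10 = -203.10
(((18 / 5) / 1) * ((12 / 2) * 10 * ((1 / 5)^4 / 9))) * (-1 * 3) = -72 / 625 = -0.12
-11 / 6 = -1.83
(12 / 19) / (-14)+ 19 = 2521 / 133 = 18.95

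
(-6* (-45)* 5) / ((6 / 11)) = 2475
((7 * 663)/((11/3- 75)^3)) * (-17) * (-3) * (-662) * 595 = 1258607942865/4900172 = 256849.75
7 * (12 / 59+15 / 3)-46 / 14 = 33.14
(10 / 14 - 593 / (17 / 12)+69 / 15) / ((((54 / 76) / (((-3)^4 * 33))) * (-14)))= 462534138 / 4165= 111052.61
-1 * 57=-57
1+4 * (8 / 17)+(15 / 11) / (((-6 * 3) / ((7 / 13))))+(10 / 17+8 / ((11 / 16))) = 219755 / 14586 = 15.07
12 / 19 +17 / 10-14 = -2217 / 190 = -11.67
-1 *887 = -887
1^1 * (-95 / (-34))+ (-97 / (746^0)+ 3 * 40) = 877 / 34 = 25.79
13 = 13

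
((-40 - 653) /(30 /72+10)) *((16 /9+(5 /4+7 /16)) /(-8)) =115269 /4000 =28.82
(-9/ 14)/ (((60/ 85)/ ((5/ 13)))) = -255/ 728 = -0.35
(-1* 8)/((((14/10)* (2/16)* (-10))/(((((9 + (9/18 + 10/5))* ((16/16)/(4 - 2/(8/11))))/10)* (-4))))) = -16.82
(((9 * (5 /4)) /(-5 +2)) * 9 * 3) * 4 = -405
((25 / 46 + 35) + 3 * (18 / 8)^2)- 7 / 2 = 47.23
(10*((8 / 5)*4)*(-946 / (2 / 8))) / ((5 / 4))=-193740.80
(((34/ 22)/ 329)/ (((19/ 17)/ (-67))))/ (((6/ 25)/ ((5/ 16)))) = -2420375/ 6601056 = -0.37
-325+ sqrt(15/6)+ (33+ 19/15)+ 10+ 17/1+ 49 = -3221/15+ sqrt(10)/2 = -213.15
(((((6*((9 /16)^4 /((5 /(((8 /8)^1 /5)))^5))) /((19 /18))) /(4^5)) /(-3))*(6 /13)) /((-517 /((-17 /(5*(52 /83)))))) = -249954417 /2719886540800000000000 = -0.00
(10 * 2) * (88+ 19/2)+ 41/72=140441/72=1950.57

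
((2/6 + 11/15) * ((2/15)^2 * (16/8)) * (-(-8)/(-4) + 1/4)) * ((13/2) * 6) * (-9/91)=32/125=0.26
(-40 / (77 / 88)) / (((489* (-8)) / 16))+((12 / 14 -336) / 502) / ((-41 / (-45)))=-19225625 / 35226093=-0.55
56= 56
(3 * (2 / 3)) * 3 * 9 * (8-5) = 162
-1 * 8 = -8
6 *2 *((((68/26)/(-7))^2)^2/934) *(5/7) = 40090080/224171547509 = 0.00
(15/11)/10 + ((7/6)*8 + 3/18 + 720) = 729.64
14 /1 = 14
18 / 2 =9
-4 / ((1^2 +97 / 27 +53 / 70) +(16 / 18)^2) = -22680 / 34813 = -0.65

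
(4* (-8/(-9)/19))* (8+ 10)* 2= 128/19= 6.74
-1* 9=-9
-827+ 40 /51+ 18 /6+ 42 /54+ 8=-814.44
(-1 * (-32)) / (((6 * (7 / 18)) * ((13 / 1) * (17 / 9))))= 864 / 1547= 0.56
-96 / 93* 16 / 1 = -512 / 31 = -16.52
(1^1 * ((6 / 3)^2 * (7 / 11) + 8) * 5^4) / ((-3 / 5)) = -362500 / 33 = -10984.85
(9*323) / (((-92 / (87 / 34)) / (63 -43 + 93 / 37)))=-12392541 / 6808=-1820.29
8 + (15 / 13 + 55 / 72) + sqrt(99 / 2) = 3 * sqrt(22) / 2 + 9283 / 936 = 16.95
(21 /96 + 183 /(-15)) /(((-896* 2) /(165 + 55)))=21087 /14336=1.47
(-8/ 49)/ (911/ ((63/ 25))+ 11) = -18/ 41069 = -0.00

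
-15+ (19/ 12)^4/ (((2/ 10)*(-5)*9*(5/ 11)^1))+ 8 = -7965371/ 933120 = -8.54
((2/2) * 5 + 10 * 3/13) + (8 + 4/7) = 1445/91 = 15.88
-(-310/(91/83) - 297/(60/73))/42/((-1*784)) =-0.02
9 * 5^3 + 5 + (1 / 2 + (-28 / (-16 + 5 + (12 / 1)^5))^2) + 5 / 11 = 1540429736127369 / 1362061580902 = 1130.95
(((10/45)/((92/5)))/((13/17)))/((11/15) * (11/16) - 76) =-3400/16252743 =-0.00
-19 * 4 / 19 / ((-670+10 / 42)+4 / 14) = 84 / 14059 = 0.01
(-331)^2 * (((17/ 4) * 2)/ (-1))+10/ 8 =-3725069/ 4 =-931267.25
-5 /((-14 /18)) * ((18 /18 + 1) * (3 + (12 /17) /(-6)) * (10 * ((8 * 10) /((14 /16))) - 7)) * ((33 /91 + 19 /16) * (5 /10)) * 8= 645039315 /3094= 208480.71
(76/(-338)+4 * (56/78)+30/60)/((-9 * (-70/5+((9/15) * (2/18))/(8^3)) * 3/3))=4084480/163536399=0.02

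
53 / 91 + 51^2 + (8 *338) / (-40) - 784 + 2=797152 / 455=1751.98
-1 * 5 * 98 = -490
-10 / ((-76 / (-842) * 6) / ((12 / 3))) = -4210 / 57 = -73.86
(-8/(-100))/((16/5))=1/40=0.02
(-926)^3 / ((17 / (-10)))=7940227760 / 17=467072221.18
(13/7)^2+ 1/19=3260/931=3.50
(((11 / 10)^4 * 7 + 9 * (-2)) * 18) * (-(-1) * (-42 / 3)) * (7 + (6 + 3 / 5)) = 26565.26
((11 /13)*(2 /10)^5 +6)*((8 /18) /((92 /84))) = 6825308 /2803125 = 2.43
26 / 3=8.67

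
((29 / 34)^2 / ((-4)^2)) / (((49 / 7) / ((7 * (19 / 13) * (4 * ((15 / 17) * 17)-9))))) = 47937 / 14144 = 3.39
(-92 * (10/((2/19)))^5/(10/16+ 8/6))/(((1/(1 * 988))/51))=-860883167242800000/47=-18316663132825531.91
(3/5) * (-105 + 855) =450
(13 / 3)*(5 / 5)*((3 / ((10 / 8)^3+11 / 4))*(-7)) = -832 / 43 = -19.35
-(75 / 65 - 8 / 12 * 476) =12331 / 39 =316.18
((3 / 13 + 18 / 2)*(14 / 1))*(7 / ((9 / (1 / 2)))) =1960 / 39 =50.26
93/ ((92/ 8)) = 186/ 23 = 8.09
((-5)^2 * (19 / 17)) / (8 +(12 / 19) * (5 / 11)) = 99275 / 29444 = 3.37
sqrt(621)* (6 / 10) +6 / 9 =2 / 3 +9* sqrt(69) / 5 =15.62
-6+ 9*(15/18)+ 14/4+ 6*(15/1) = 95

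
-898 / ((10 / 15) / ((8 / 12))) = -898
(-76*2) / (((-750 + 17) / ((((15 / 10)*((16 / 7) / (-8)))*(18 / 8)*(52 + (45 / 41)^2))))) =-91762362 / 8625211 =-10.64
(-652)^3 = -277167808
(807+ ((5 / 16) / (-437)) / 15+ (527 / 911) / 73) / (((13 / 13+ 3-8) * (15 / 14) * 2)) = -1576049018243 / 16739603136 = -94.15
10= 10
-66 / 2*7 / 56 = -33 / 8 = -4.12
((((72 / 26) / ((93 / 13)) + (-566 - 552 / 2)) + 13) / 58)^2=659821969 / 3232804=204.10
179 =179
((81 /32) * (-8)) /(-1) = 20.25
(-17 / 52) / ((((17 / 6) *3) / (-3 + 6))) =-3 / 26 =-0.12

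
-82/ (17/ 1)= -82/ 17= -4.82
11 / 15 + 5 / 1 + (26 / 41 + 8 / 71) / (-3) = 5.48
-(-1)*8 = 8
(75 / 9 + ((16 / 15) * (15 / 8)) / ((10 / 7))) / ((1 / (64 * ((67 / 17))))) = 626048 / 255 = 2455.09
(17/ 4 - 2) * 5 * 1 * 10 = 225/ 2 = 112.50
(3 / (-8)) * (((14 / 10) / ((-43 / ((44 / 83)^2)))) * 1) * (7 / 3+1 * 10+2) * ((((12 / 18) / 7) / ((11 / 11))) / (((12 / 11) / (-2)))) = -2662 / 310005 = -0.01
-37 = -37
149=149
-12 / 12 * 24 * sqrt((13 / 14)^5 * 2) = -1014 * sqrt(91) / 343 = -28.20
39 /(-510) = -13 /170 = -0.08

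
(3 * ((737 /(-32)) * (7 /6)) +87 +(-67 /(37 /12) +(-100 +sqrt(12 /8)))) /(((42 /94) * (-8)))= 4278927 /132608 - 47 * sqrt(6) /336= 31.92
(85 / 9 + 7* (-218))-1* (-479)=-9338 / 9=-1037.56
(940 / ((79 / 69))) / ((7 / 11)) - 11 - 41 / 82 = 1414201 / 1106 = 1278.66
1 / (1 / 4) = 4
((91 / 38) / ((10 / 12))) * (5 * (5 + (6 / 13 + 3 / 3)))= 1764 / 19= 92.84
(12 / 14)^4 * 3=3888 / 2401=1.62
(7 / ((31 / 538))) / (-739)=-3766 / 22909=-0.16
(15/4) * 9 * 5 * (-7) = -4725/4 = -1181.25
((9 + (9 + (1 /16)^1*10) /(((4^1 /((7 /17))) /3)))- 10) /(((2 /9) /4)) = 9657 /272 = 35.50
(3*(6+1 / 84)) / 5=101 / 28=3.61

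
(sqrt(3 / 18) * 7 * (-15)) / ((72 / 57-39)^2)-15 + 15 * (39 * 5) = 2910-12635 * sqrt(6) / 1028178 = 2909.97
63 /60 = 21 /20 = 1.05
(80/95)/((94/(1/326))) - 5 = -727791/145559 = -5.00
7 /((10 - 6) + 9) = 7 /13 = 0.54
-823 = -823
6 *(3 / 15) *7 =42 / 5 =8.40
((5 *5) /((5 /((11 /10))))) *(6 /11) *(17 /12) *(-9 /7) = -153 /28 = -5.46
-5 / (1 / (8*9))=-360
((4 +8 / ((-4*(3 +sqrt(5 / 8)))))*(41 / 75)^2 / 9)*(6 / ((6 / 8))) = 53792*sqrt(10) / 3391875 +591712 / 678375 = 0.92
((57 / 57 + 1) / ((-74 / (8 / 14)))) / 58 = -0.00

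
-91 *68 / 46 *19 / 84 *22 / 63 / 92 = -0.12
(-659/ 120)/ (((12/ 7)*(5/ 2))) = -4613/ 3600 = -1.28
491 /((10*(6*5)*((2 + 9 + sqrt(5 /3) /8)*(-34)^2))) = 21604 /167815075 - 491*sqrt(15) /1006890450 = 0.00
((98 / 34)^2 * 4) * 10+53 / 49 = 4721277 / 14161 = 333.40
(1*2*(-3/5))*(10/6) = -2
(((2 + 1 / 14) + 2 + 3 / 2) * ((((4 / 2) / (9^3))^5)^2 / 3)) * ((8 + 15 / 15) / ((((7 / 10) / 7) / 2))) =0.00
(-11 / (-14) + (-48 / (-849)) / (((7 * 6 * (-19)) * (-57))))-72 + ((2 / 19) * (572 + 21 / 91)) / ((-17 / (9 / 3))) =-33261745873 / 406404414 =-81.84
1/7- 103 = -720/7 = -102.86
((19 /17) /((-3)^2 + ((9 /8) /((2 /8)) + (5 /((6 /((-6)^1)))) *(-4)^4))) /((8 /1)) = -19 /172244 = -0.00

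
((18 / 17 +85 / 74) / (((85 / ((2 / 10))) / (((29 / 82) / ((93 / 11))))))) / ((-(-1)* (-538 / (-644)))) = 142623943 / 548388901050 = 0.00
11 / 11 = 1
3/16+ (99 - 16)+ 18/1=1619/16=101.19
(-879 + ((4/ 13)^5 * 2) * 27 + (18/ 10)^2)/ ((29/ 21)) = -170681837382/ 269187425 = -634.06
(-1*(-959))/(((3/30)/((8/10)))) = 7672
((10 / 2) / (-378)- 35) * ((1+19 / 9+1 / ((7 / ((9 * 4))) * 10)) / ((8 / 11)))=-16625807 / 95256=-174.54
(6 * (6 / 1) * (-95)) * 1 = -3420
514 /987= 0.52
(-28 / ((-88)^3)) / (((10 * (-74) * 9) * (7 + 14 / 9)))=-1 / 1386795520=-0.00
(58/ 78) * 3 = 29/ 13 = 2.23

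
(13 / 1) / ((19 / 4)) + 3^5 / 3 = 1591 / 19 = 83.74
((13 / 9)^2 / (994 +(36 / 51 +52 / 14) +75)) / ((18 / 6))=20111 / 31040091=0.00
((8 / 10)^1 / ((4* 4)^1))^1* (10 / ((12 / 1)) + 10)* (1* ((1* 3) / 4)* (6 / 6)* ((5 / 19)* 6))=195 / 304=0.64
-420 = -420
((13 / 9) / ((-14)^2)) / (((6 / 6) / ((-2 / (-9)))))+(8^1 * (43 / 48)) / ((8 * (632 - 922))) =-26729 / 18416160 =-0.00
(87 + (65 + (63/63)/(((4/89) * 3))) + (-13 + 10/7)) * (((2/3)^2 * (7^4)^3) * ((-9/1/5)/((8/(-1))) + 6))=2038182928169311/360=5661619244914.75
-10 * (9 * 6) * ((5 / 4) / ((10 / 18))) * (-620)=753300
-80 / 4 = -20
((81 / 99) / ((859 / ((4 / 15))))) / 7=0.00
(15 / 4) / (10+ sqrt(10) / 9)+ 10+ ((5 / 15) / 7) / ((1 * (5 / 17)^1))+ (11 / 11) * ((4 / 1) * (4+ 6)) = 17171587 / 339780 - 27 * sqrt(10) / 6472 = 50.52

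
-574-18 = -592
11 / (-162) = -11 / 162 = -0.07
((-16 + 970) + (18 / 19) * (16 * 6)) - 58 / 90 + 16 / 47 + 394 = 57811883 / 40185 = 1438.64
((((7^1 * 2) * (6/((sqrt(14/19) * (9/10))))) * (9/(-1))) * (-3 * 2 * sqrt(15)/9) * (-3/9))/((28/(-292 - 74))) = 1220 * sqrt(3990)/7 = 11009.01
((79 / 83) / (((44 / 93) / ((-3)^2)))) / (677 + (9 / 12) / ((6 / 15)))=132246 / 4958503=0.03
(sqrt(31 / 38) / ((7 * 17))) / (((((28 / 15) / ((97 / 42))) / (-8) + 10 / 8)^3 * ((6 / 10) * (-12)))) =-4563365000 * sqrt(1178) / 225358154371161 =-0.00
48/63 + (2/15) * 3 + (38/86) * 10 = 25196/4515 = 5.58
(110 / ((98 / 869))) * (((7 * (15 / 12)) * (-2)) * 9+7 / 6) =-3202265 / 21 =-152488.81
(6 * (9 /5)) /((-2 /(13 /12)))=-117 /20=-5.85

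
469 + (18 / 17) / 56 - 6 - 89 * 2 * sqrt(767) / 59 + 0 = 220397 / 476 - 178 * sqrt(767) / 59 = 379.47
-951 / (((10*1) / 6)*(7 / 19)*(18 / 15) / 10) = -90345 / 7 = -12906.43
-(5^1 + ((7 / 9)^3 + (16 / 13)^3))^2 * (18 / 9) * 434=-119789707676699200 / 2565164201769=-46698.65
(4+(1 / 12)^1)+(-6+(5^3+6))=1549 / 12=129.08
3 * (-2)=-6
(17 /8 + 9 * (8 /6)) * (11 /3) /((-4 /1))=-1243 /96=-12.95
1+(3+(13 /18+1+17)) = 409 /18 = 22.72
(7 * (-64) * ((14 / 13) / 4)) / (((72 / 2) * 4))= -98 / 117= -0.84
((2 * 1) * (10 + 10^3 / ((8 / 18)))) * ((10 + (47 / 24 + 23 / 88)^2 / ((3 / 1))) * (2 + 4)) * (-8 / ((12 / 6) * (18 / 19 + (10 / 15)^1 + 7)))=-26131952860 / 178233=-146616.80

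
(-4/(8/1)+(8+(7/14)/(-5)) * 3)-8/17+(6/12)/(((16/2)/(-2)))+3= 17411/680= 25.60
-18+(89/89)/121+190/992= -1068297/60016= -17.80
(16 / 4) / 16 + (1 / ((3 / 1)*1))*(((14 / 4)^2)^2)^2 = 5764993 / 768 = 7506.50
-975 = -975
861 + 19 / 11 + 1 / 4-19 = 37135 / 44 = 843.98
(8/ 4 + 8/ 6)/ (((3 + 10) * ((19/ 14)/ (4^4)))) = 35840/ 741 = 48.37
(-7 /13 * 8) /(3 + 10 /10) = -14 /13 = -1.08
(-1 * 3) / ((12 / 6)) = -3 / 2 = -1.50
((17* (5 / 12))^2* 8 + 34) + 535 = 17467 / 18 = 970.39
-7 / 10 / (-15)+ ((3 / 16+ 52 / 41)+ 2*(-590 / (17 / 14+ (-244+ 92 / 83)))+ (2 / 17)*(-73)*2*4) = -14638263029747 / 234885375600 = -62.32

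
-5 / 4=-1.25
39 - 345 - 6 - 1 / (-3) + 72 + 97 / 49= -34940 / 147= -237.69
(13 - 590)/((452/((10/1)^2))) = -14425/113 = -127.65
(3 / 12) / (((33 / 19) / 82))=779 / 66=11.80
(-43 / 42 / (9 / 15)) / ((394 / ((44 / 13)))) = -2365 / 161343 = -0.01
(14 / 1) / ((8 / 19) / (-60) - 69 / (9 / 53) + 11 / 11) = -1995 / 57761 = -0.03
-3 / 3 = -1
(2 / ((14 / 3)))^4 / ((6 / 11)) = 0.06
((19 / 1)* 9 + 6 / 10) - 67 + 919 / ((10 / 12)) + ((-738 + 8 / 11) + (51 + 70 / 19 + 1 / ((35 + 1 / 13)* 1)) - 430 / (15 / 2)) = 11725067 / 25080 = 467.51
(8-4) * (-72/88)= -36/11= -3.27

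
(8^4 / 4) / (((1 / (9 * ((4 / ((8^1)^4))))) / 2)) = 18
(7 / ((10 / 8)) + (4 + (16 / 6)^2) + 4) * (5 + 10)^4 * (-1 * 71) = -74443500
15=15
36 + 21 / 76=36.28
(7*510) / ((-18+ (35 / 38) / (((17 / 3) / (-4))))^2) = 62075755 / 6048096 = 10.26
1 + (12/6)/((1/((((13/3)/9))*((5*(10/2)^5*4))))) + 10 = 1625297/27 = 60196.19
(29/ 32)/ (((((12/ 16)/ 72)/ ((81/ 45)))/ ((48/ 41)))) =37584/ 205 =183.34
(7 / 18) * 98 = 343 / 9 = 38.11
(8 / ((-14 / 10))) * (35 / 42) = -100 / 21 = -4.76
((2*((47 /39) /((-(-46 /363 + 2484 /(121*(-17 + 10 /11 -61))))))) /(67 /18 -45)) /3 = -14467728 /292136455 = -0.05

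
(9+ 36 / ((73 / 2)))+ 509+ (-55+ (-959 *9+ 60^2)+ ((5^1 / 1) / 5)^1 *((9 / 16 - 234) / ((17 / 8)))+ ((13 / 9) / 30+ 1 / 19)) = -14886917399 / 3183165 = -4676.77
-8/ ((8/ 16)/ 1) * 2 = -32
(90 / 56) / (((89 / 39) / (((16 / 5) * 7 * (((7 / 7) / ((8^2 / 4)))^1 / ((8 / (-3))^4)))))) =0.02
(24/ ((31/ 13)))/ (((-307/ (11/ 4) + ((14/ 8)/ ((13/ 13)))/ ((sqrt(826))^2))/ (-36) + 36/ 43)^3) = 161983774455686006833152/ 983012107792054648095113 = 0.16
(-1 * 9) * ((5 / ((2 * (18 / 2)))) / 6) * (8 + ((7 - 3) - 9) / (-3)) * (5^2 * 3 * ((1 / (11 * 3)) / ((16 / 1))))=-3625 / 6336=-0.57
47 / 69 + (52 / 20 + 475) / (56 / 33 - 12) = -1339394 / 29325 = -45.67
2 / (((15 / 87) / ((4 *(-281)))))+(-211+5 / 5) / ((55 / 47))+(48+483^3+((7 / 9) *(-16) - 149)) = 55769301572 / 495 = 112665255.70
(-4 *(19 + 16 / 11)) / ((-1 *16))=225 / 44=5.11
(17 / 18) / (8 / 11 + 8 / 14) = 1309 / 1800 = 0.73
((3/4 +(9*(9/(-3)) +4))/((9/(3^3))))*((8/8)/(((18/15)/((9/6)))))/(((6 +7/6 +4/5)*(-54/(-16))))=-2225/717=-3.10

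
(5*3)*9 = 135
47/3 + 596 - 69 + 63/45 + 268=12181/15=812.07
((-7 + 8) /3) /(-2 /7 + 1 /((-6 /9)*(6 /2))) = -14 /33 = -0.42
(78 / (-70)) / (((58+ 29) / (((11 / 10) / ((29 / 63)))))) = -0.03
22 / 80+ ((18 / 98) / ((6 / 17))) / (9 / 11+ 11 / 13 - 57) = 0.27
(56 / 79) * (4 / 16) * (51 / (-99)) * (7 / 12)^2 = -5831 / 187704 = -0.03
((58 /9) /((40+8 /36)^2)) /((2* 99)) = 0.00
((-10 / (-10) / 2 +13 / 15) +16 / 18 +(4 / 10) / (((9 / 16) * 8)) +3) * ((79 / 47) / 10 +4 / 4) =29341 / 4700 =6.24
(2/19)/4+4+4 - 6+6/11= 2.57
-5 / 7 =-0.71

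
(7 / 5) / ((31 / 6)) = 0.27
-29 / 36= -0.81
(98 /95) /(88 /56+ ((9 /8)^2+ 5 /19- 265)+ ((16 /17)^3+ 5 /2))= -215700352 /54065464455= -0.00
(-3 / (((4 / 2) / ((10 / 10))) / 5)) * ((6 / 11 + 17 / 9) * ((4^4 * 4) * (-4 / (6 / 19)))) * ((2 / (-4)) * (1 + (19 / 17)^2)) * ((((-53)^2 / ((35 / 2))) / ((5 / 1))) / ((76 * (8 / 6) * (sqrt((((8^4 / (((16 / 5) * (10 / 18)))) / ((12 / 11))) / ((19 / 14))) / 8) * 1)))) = -1408095520 * sqrt(4389) / 15421329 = -6049.13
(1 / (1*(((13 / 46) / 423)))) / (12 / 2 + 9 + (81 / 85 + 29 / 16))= 26462880 / 314093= 84.25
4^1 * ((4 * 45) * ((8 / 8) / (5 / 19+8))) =13680 / 157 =87.13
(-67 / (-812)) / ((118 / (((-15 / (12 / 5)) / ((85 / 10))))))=-1675 / 3257744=-0.00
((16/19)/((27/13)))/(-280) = -26/17955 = -0.00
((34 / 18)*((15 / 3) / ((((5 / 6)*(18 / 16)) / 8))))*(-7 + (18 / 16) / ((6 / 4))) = -503.70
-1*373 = -373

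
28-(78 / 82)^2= 45547 / 1681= 27.10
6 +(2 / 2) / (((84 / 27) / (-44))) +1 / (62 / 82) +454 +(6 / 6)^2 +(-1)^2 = 97472 / 217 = 449.18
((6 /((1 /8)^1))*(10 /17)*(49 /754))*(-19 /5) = -44688 /6409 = -6.97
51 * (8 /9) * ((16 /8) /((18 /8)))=1088 /27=40.30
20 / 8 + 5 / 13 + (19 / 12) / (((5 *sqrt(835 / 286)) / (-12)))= 75 / 26 - 19 *sqrt(238810) / 4175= 0.66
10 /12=5 /6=0.83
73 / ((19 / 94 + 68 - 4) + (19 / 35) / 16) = 1921360 / 1690693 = 1.14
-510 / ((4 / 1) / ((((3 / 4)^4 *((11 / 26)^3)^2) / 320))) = -7318318491 / 10122552147968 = -0.00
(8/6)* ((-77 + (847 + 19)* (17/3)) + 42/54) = 173920/27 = 6441.48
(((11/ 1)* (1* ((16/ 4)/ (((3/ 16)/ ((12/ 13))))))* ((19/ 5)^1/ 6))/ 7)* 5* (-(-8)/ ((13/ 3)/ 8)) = 1712128/ 1183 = 1447.28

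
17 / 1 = 17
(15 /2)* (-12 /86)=-45 /43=-1.05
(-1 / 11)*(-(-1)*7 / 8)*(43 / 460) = -301 / 40480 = -0.01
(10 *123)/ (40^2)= 123/ 160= 0.77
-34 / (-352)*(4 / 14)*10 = 85 / 308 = 0.28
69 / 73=0.95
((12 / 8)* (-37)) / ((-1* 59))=111 / 118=0.94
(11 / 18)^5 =161051 / 1889568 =0.09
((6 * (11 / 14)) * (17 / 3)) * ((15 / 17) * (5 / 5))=165 / 7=23.57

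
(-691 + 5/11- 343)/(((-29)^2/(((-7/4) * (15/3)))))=397915/37004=10.75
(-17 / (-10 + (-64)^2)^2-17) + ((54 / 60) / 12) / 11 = -31207870843 / 1836493560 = -16.99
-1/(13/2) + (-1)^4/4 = 5/52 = 0.10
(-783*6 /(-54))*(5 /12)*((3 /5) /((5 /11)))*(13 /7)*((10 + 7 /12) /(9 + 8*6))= 526669 /31920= 16.50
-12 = -12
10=10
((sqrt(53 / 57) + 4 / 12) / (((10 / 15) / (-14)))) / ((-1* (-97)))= -7* sqrt(3021) / 1843 - 7 / 97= -0.28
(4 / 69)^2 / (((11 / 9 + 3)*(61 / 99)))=792 / 613111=0.00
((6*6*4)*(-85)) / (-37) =12240 / 37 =330.81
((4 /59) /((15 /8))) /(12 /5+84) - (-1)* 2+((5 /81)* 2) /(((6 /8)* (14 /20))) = 224360 /100359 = 2.24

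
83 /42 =1.98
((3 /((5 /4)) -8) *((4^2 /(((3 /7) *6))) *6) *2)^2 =39337984 /225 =174835.48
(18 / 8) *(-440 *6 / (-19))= 5940 / 19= 312.63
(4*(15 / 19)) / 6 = 0.53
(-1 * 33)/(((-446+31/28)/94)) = 86856/12457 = 6.97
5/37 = 0.14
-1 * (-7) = 7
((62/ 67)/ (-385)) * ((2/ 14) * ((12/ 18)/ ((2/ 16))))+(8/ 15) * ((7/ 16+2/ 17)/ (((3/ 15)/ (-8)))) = -109078124/ 9208815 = -11.84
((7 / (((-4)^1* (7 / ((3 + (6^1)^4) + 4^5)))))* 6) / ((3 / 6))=-6969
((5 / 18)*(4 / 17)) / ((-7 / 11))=-110 / 1071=-0.10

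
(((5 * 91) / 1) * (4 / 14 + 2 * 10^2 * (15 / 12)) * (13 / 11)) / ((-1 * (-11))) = 1480440 / 121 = 12235.04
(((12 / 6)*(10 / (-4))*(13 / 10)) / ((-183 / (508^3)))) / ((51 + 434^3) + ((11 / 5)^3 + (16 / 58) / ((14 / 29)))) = 372805706000 / 6544834457943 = 0.06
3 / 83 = 0.04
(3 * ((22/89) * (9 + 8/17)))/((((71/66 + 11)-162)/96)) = -67326336/14971135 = -4.50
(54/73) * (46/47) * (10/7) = 24840/24017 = 1.03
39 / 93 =13 / 31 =0.42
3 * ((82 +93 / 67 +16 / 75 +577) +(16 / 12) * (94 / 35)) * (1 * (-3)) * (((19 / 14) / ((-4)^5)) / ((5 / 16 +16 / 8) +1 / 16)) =35043921 / 10505600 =3.34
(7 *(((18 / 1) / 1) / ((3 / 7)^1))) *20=5880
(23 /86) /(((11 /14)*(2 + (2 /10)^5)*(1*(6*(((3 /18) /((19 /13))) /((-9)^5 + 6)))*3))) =-4894.66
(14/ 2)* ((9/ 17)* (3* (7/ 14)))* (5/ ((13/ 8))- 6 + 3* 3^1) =14931/ 442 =33.78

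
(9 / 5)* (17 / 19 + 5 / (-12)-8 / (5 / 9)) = -47613 / 1900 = -25.06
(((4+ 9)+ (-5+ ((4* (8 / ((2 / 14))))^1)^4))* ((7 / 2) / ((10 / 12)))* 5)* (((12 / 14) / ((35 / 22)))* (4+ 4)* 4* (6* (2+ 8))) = 382841037950976 / 7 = 54691576850139.43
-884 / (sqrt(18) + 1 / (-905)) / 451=-2172054300 * sqrt(2) / 6648844499 - 800020 / 6648844499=-0.46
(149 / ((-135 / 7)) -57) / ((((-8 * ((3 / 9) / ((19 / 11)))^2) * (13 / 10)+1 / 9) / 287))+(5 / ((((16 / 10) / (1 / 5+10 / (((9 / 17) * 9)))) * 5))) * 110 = 14000585309 / 207684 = 67412.92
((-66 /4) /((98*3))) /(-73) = 11 /14308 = 0.00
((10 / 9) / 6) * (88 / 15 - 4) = 28 / 81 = 0.35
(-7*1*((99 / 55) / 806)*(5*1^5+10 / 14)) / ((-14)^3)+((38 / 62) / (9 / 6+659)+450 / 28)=2934826424 / 182600509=16.07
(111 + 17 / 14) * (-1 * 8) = -6284 / 7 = -897.71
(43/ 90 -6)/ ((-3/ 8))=1988/ 135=14.73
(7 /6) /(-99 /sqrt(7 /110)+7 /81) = -1515591*sqrt(770) /14146958734-9261 /14146958734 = -0.00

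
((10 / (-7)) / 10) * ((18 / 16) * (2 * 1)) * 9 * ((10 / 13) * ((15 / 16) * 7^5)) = -14586075 / 416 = -35062.68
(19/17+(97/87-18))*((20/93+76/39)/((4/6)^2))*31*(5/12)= -991.53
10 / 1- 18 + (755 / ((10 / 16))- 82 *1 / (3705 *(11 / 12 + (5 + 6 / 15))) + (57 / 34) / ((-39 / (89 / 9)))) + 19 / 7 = 241081180369 / 200519046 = 1202.29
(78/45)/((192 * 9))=13/12960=0.00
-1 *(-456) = 456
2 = 2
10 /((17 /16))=160 /17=9.41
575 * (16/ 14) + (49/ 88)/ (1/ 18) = 205487/ 308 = 667.17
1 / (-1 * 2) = -1 / 2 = -0.50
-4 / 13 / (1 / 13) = -4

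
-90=-90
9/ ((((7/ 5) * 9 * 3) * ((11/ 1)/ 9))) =15/ 77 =0.19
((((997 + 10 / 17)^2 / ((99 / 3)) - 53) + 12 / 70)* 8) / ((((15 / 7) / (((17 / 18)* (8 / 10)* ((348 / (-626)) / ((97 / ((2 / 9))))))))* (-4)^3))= 97136804246 / 57484758375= 1.69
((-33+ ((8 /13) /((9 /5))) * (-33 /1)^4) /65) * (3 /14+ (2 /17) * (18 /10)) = 15810993 /5950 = 2657.31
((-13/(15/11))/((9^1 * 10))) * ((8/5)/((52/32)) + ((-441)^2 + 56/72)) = -625748288/30375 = -20600.77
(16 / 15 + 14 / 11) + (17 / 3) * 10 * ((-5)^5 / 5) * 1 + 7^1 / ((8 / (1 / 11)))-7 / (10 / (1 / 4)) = -7791173 / 220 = -35414.42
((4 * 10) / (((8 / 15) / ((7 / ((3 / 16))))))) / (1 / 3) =8400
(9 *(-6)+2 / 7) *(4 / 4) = -53.71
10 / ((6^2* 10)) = 1 / 36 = 0.03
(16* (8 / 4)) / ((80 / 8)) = 16 / 5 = 3.20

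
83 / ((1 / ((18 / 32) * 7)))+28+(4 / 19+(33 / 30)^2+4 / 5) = 2713451 / 7600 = 357.03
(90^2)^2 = 65610000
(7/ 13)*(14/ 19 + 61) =8211/ 247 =33.24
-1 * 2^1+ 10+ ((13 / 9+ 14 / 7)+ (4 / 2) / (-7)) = 703 / 63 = 11.16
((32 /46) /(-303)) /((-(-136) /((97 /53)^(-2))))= -5618 /1114712457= -0.00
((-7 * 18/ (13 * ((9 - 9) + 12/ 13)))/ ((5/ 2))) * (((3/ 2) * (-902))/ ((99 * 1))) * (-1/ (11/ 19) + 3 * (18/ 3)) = 51373/ 55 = 934.05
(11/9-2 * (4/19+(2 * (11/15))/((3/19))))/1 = -17.78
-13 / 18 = -0.72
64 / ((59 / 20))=1280 / 59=21.69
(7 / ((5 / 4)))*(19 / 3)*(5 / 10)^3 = 133 / 30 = 4.43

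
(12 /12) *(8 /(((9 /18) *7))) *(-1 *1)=-16 /7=-2.29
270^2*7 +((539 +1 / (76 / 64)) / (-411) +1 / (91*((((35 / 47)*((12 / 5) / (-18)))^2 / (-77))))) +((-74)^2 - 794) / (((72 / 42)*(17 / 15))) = 57799004201125 / 112751548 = 512622.71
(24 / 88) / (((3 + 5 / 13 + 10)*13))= 1 / 638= 0.00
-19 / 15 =-1.27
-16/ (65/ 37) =-592/ 65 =-9.11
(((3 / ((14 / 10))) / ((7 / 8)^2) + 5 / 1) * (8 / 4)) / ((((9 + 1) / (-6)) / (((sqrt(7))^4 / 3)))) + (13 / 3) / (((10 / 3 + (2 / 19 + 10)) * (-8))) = -6558689 / 42896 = -152.90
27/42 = 9/14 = 0.64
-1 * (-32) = 32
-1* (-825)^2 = -680625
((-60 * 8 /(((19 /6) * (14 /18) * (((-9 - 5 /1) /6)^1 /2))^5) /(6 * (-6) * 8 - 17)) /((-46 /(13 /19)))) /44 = 556992887353344 /205093719827796961777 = 0.00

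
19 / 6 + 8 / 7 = 181 / 42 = 4.31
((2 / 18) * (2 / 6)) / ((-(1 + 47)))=-1 / 1296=-0.00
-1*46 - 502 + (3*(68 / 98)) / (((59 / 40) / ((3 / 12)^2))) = -547.91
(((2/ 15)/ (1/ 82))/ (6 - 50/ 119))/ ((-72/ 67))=-326893/ 179280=-1.82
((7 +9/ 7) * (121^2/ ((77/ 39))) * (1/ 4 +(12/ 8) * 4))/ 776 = 37634025/ 76048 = 494.87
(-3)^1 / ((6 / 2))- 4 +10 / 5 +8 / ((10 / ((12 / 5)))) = -27 / 25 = -1.08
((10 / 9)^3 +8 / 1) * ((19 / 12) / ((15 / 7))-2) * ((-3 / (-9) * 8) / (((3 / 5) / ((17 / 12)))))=-13182344 / 177147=-74.41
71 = 71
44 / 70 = 22 / 35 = 0.63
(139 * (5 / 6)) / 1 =115.83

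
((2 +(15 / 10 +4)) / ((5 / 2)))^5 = 243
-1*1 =-1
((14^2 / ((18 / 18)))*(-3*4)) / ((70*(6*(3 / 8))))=-224 / 15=-14.93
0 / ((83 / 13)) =0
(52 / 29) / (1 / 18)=936 / 29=32.28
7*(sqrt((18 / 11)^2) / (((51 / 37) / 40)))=62160 / 187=332.41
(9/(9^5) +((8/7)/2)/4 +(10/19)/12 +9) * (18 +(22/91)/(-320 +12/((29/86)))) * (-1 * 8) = -108300697200259/81869424273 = -1322.85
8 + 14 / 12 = 55 / 6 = 9.17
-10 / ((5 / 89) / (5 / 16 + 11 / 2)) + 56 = -978.62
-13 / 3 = -4.33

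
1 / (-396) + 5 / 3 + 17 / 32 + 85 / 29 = 470975 / 91872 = 5.13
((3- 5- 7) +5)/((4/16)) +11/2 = -21/2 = -10.50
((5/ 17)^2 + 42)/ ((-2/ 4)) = -24326/ 289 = -84.17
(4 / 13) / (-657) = -4 / 8541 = -0.00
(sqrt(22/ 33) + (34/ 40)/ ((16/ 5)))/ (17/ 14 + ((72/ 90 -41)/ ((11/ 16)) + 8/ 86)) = -33110 * sqrt(6)/ 5678241 -281435/ 60567904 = -0.02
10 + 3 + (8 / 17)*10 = 301 / 17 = 17.71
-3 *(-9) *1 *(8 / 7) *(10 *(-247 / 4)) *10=-1333800 / 7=-190542.86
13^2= 169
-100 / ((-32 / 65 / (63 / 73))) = 102375 / 584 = 175.30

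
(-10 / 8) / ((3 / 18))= -7.50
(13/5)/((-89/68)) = -884/445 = -1.99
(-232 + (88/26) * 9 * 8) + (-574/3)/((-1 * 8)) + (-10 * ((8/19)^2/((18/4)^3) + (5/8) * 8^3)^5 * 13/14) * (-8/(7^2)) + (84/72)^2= 166962645035144109776528604820185201187891/32820636491914726285131778074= 5087123922056.63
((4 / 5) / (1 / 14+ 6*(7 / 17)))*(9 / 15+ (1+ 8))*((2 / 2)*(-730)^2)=974055936 / 605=1610009.81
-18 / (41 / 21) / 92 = -189 / 1886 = -0.10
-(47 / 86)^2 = -2209 / 7396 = -0.30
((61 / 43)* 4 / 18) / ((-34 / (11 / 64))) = -0.00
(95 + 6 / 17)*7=11347 / 17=667.47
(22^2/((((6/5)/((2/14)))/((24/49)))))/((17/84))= 116160/833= 139.45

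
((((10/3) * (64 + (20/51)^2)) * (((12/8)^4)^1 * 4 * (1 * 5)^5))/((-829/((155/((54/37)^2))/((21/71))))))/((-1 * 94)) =2455026523515625/57461346621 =42724.83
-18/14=-9/7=-1.29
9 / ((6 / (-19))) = -57 / 2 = -28.50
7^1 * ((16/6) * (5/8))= 35/3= 11.67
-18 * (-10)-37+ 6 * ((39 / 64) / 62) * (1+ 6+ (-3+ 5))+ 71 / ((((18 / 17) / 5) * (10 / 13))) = 10345621 / 17856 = 579.39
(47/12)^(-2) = 144/2209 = 0.07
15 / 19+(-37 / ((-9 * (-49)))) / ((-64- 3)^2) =29694032 / 37613331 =0.79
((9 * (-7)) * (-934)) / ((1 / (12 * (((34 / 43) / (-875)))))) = -3429648 / 5375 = -638.07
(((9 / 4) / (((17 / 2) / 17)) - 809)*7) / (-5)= 11263 / 10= 1126.30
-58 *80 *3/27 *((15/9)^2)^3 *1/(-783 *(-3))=-2500000/531441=-4.70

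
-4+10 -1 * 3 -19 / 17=32 / 17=1.88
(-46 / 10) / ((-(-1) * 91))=-0.05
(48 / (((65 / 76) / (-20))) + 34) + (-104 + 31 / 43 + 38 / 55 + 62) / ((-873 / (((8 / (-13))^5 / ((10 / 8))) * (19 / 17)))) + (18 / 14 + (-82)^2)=857022190674559253 / 152040000137025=5636.82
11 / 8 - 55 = -429 / 8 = -53.62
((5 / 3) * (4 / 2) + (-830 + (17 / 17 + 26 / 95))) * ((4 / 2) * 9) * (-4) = 5645688 / 95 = 59428.29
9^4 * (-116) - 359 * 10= -764666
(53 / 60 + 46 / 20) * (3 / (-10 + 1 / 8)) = -382 / 395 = -0.97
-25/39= -0.64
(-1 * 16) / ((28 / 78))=-44.57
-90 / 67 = -1.34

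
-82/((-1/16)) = 1312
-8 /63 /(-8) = 1 /63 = 0.02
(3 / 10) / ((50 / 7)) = 21 / 500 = 0.04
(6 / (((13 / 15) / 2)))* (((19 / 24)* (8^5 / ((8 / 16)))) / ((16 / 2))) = 1167360 / 13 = 89796.92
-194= -194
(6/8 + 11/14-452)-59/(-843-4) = -217991/484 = -450.39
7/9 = 0.78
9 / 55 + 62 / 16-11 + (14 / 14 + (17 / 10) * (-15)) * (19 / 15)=-50153 / 1320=-37.99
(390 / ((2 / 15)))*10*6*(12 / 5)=421200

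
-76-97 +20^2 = 227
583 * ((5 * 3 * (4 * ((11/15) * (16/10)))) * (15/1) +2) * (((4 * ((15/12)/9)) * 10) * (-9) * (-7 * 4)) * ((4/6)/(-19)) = -1727079200/57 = -30299635.09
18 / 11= 1.64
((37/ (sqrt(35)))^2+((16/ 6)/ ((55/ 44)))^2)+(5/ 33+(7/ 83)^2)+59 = 12272245292/ 119351925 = 102.82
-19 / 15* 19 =-361 / 15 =-24.07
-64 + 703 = 639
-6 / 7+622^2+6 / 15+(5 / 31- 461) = 419268634 / 1085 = 386422.70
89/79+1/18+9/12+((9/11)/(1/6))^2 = 8957999/344124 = 26.03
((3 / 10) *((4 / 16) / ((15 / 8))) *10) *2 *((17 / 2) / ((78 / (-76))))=-1292 / 195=-6.63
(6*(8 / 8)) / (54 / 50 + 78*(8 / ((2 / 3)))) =0.01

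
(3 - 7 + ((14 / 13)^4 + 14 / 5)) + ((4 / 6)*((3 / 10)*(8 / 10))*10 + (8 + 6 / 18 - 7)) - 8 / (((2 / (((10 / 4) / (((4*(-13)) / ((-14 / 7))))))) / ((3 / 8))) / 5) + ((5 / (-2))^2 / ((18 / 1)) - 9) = -32365283 / 5140980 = -6.30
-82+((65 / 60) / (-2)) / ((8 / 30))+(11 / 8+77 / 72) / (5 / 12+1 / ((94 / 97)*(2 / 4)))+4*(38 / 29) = -77.80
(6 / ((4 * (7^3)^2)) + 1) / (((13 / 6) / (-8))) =-5647224 / 1529437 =-3.69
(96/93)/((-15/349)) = -11168/465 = -24.02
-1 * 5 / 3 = -5 / 3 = -1.67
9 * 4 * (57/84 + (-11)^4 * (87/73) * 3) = 1884501.63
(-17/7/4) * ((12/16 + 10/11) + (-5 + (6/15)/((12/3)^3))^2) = -127323387/7884800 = -16.15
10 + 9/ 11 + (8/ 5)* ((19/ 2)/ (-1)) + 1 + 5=1.62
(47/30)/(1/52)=1222/15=81.47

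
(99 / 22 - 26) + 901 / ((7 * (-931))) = -282033 / 13034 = -21.64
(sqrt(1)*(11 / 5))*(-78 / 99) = -26 / 15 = -1.73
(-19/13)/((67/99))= -1881/871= -2.16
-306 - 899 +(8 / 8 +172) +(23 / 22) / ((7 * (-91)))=-1032.00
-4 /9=-0.44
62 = 62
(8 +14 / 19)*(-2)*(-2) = 664 / 19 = 34.95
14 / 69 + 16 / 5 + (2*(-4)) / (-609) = 239242 / 70035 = 3.42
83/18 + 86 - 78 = 227/18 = 12.61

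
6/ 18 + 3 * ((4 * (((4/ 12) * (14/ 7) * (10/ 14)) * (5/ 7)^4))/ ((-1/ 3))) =-208193/ 50421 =-4.13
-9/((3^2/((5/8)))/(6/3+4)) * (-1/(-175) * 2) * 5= -3/14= -0.21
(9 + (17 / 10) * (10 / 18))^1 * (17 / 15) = 3043 / 270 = 11.27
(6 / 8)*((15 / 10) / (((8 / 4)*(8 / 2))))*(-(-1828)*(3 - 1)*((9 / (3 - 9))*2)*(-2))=3084.75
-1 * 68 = -68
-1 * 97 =-97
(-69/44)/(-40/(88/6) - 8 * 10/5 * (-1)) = -0.12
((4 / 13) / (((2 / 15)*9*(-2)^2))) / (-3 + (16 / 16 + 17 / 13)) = -5 / 54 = -0.09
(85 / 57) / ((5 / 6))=1.79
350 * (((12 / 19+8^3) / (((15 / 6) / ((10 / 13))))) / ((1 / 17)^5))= 19361170052000 / 247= 78385303854.25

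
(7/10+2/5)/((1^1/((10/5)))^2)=22/5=4.40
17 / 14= 1.21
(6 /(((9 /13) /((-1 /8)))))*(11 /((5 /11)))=-1573 /60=-26.22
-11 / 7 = -1.57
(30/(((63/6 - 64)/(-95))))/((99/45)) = 28500/1177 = 24.21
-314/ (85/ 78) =-288.14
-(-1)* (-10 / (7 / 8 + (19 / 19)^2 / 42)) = -1680 / 151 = -11.13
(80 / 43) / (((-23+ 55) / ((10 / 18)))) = 25 / 774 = 0.03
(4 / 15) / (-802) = -2 / 6015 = -0.00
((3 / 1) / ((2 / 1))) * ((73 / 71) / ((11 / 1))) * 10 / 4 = 1095 / 3124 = 0.35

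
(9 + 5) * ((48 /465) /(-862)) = -112 /66805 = -0.00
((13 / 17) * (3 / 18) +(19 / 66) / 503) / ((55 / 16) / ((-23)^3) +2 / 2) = 0.13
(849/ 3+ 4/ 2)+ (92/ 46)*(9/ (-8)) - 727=-1777/ 4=-444.25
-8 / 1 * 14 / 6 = -56 / 3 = -18.67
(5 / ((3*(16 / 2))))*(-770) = -1925 / 12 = -160.42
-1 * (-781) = 781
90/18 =5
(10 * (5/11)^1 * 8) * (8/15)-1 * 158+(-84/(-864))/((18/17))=-1974659/14256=-138.51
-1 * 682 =-682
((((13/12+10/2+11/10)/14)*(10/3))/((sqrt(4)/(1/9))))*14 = 431/324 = 1.33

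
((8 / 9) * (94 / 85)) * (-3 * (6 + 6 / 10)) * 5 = -8272 / 85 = -97.32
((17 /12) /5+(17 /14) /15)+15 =2151 /140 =15.36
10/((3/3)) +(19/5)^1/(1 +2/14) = 533/40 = 13.32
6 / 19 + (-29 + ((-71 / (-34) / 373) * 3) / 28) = -193523273 / 6746824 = -28.68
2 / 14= 1 / 7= 0.14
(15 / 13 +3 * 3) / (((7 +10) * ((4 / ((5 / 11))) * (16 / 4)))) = 15 / 884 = 0.02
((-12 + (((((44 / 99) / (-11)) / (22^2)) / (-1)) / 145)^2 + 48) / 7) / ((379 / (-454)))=-49310055111577054 / 8004134618882325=-6.16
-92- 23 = -115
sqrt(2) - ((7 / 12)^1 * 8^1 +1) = -17 / 3 +sqrt(2) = -4.25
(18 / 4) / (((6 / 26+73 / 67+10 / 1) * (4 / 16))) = 7839 / 4930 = 1.59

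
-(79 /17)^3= -493039 /4913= -100.35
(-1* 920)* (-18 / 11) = 16560 / 11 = 1505.45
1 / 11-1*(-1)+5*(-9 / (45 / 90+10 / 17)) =-16386 / 407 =-40.26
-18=-18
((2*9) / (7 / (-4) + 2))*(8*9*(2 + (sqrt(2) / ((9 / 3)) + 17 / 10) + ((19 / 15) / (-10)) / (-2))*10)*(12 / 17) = 207360*sqrt(2) / 17 + 11705472 / 85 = 154961.51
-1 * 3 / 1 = -3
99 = 99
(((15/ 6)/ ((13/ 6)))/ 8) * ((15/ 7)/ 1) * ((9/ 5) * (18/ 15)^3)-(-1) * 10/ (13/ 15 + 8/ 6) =137807/ 25025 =5.51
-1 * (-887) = 887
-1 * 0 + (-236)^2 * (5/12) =69620/3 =23206.67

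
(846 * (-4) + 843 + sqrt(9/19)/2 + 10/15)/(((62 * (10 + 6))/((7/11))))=-53347/32736 + 21 * sqrt(19)/414656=-1.63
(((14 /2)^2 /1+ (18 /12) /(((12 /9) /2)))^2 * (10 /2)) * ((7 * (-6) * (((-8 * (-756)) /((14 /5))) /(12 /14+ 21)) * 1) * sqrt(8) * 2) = -3706605000 * sqrt(2) /17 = -308348885.96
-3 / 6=-0.50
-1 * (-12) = 12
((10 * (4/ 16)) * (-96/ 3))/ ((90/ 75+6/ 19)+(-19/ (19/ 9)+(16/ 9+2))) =68400/ 3169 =21.58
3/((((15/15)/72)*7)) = 216/7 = 30.86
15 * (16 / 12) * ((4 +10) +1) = 300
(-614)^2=376996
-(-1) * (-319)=-319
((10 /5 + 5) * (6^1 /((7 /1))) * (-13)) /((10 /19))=-741 /5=-148.20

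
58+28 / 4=65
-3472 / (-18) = 1736 / 9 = 192.89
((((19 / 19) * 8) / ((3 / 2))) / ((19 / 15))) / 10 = 8 / 19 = 0.42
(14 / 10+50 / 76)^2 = 4.23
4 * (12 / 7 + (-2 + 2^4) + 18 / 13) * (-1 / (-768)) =389 / 4368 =0.09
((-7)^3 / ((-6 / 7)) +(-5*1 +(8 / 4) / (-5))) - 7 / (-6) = 5939 / 15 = 395.93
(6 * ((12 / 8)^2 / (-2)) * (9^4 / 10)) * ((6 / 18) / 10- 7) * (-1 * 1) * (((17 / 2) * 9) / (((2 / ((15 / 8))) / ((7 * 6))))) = -118957221999 / 1280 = -92935329.69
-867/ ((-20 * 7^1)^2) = -867/ 19600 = -0.04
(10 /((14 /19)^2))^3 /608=309512375 /30118144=10.28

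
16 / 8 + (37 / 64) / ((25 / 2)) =1637 / 800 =2.05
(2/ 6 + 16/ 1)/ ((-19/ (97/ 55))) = -4753/ 3135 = -1.52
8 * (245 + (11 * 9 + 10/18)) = 24808/9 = 2756.44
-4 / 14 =-2 / 7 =-0.29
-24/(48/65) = -65/2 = -32.50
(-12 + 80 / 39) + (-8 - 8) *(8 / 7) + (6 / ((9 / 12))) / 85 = -652996 / 23205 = -28.14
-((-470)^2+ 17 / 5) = -1104517 / 5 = -220903.40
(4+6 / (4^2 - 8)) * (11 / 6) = 209 / 24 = 8.71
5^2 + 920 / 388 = 2655 / 97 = 27.37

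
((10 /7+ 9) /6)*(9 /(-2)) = -219 /28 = -7.82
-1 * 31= -31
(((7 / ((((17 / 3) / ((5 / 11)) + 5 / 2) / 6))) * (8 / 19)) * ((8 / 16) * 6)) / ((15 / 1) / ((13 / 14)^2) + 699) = 1703520 / 344285567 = 0.00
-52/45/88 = -13/990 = -0.01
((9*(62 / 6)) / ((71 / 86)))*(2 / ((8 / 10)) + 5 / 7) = 179955 / 497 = 362.08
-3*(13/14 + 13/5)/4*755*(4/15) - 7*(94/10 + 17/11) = -469263/770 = -609.43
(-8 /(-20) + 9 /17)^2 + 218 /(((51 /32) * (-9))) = -2796293 /195075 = -14.33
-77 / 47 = -1.64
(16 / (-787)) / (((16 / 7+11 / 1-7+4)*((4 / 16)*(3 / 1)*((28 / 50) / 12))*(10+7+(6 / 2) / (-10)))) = -4000 / 1182861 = -0.00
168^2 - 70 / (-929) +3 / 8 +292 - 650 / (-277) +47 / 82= 2407183820867 / 84405224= 28519.37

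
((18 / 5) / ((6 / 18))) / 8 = 27 / 20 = 1.35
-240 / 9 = -80 / 3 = -26.67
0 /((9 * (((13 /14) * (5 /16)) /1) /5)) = 0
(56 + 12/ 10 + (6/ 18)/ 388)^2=110828402281/ 33872400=3271.94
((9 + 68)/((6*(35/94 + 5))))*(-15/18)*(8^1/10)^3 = -115808/113625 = -1.02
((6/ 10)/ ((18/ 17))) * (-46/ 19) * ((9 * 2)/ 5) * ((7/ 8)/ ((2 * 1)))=-8211/ 3800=-2.16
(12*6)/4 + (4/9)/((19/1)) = 3082/171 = 18.02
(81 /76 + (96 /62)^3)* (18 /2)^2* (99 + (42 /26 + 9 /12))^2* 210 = 2556288443381129415 /3061084832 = 835092323.04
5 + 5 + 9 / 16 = 10.56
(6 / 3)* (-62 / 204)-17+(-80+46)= -2632 / 51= -51.61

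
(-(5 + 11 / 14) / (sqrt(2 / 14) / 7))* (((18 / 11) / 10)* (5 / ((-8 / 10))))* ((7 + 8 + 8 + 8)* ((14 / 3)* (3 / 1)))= 790965* sqrt(7) / 44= 47561.29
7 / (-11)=-7 / 11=-0.64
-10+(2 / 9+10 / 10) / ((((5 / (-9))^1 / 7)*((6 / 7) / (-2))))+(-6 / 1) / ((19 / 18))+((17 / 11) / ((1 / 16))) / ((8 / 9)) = 150691 / 3135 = 48.07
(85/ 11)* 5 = 425/ 11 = 38.64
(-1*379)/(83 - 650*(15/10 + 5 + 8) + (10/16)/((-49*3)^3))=9631217736/237400622933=0.04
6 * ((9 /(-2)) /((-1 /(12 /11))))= 324 /11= 29.45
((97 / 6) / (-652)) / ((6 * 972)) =-97 / 22814784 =-0.00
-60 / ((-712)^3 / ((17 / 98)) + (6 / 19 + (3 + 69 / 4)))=77520 / 2688311838773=0.00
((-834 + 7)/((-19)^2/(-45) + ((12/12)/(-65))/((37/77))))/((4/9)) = 161103735/697336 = 231.03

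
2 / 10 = 1 / 5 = 0.20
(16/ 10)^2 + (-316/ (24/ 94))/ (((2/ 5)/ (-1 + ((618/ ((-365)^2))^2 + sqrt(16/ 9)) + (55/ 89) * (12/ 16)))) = -56025601701998131/ 22746991041000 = -2462.99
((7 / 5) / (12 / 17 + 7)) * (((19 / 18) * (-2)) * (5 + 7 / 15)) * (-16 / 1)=2966432 / 88425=33.55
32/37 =0.86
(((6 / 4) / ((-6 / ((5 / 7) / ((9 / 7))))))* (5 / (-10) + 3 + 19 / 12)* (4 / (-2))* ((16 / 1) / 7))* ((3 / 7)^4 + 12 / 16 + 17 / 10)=119269 / 18522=6.44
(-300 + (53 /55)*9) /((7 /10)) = -4578 /11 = -416.18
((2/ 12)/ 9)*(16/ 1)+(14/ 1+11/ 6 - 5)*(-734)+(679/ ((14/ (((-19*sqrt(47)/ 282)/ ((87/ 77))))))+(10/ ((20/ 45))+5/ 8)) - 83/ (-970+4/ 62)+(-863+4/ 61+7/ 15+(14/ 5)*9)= -868162936855/ 99043992 - 141911*sqrt(47)/ 49068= -8785.25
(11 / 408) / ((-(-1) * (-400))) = -11 / 163200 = -0.00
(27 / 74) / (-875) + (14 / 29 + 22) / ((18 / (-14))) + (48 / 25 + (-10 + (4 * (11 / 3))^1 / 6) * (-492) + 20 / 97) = 6068553765881 / 1639275750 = 3701.97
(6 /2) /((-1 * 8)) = -3 /8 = -0.38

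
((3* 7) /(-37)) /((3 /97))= -679 /37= -18.35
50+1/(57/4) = 2854/57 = 50.07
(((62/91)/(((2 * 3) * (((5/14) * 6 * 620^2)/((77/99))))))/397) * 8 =7/3239817750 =0.00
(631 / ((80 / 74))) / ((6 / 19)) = 443593 / 240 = 1848.30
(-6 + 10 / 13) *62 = -4216 / 13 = -324.31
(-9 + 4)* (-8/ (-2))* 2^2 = -80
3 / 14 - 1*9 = -123 / 14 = -8.79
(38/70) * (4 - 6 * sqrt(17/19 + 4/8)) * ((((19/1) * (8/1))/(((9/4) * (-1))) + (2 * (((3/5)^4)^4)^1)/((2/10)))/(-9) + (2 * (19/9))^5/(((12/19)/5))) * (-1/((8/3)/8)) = -4367691983516818864664/63071136474609375 + 57469631362063406114 * sqrt(2014)/21023712158203125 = 53425.51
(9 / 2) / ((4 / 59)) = 531 / 8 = 66.38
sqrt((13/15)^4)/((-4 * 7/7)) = -169/900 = -0.19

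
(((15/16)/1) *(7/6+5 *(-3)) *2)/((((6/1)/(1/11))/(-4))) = 415/264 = 1.57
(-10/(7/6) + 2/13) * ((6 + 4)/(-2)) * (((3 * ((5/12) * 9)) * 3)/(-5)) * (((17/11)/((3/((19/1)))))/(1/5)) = -27834525/2002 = -13903.36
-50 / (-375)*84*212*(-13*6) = -926016 / 5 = -185203.20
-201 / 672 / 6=-67 / 1344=-0.05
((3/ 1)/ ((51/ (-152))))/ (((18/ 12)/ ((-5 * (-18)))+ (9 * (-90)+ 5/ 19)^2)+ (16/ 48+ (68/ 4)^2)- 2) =-1097440/ 80512665839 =-0.00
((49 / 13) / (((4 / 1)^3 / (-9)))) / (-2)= 441 / 1664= 0.27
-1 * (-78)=78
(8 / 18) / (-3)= -4 / 27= -0.15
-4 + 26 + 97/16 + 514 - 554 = -191/16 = -11.94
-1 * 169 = -169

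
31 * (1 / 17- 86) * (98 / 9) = -29009.92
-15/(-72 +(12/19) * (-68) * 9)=95/2904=0.03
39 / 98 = 0.40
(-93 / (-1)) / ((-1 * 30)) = -3.10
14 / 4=7 / 2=3.50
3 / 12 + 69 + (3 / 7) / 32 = 15515 / 224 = 69.26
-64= -64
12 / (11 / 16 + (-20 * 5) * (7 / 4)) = -192 / 2789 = -0.07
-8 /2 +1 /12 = -47 /12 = -3.92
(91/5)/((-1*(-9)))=91/45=2.02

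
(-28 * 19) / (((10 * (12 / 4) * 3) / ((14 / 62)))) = -1862 / 1395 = -1.33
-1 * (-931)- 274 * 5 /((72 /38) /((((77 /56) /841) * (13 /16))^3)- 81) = 41809024421669324999 /44907652521789939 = 931.00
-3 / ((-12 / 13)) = 13 / 4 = 3.25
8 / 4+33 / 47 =2.70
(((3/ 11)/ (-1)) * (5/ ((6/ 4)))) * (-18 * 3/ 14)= 270/ 77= 3.51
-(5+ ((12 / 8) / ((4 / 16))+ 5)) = -16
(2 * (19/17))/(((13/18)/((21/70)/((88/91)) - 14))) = -2060037/48620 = -42.37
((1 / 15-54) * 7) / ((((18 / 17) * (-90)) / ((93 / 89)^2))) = 92516431 / 21386700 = 4.33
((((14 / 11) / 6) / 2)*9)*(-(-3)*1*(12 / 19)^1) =378 / 209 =1.81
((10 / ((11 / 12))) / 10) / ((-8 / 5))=-15 / 22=-0.68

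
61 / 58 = 1.05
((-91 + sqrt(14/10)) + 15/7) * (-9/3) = 1866/7 - 3 * sqrt(35)/5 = 263.02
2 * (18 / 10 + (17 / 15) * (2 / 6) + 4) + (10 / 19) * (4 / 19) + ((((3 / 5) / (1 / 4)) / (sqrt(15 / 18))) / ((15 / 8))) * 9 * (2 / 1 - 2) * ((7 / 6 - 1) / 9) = 202516 / 16245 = 12.47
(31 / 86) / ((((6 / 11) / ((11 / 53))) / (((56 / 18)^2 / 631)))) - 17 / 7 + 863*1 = 2105067290140 / 2446121349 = 860.57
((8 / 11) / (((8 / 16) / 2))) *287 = 9184 / 11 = 834.91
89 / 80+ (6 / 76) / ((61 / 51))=109271 / 92720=1.18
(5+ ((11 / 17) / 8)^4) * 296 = 63289414677 / 42762752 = 1480.01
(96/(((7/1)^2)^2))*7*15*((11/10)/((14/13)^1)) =10296/2401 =4.29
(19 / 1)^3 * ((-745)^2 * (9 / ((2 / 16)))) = 274097986200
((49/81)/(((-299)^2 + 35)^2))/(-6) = -49/3887415874656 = -0.00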